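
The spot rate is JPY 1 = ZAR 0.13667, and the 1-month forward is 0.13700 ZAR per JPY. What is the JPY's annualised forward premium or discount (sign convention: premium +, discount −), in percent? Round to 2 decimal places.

+2.90%

T = 1/12 years.
JPY trades forward at +0.24146% vs spot over the period.
×(1/T) gives 2.90% p.a.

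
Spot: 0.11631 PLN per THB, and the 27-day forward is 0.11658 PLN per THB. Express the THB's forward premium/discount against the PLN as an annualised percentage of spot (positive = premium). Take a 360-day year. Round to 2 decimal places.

T = 27/360 years.
THB trades forward at +0.23214% vs spot over the period.
Per annum: 0.0023214 / (27/360) = 0.030952 = 3.10%.

+3.10%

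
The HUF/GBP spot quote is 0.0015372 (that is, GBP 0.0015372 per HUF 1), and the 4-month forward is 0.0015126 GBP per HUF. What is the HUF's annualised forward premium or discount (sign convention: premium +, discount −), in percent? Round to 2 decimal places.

-4.80%

T = 4/12 years.
(F − S)/S = (0.0015126 − 0.0015372)/0.0015372 = -0.0160031.
Annualise by dividing by T: -0.0160031 / (4/12) = -0.048009 → -4.80%.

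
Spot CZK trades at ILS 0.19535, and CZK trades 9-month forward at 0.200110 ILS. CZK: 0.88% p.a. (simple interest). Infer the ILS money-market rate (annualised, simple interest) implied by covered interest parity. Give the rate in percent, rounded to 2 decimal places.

T = 9/12 years.
CIP gives F = S · g_ILS/g_CZK, so g_ILS/g_CZK = 0.20011/0.19535 = 1.0243665.
The CZK side grows by 1 + 0.0088×9/12 = 1.006600.
That pins the ILS growth at 1.0311273.
r = (1.0311273 − 1)/(9/12) = 0.041503 → 4.15%.

4.15%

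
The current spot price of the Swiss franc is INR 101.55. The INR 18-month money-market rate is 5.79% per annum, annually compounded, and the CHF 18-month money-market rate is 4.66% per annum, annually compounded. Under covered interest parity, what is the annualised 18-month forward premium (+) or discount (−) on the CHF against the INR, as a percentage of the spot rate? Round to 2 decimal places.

+1.08%

T = 18/12 years.
CIP forward (INR per CHF) = 101.55 × 1.0880953/1.0707081 = 103.19907.
Annualised premium = (F − S)/S × (1/T) = (103.19907 − 101.55)/101.55 ÷ (18/12) = 1.08%.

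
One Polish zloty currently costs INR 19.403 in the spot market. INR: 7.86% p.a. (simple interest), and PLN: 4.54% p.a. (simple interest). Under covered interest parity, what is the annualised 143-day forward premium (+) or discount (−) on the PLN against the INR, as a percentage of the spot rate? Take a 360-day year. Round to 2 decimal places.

T = 143/360 years.
No-arbitrage forward: 19.403 × 1.0312217 / 1.0180339 = 19.654350 INR/PLN.
Annualised premium = (F − S)/S × (1/T) = (19.654350 − 19.403)/19.403 ÷ (143/360) = 3.26%.

+3.26%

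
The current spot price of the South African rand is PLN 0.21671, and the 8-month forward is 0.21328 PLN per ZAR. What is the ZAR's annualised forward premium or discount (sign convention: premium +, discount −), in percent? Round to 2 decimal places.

-2.37%

T = 8/12 years.
(F − S)/S = (0.21328 − 0.21671)/0.21671 = -0.0158276.
Per annum: -0.0158276 / (8/12) = -0.023741 = -2.37%.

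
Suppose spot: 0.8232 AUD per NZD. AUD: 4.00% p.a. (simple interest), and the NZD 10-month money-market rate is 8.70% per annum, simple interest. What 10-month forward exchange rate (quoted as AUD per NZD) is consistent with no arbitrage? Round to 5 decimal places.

0.79314

T = 10/12 years.
AUD accumulates by 1 + 0.0400×10/12 = 1.0333333.
NZD growth factor: 1 + 0.0870×10/12 = 1.072500.
CIP: F = S · (grow AUD)/(grow NZD) = 0.8232 × 1.0333333/1.072500 = 0.7931375 AUD per NZD.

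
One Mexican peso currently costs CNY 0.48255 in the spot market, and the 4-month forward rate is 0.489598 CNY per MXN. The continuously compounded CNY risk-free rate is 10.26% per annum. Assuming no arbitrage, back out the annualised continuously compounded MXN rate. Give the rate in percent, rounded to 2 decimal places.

5.91%

T = 4/12 years.
F/S = 0.489598/0.48255 = 1.0146057 = (growth of CNY) / (growth of MXN).
CNY growth factor: e^(0.1026×4/12) = 1.0347915.
So the MXN growth factor = 1.0198952.
Take logs: ln 1.0198952 / (4/12) = 0.059100, so 5.91%.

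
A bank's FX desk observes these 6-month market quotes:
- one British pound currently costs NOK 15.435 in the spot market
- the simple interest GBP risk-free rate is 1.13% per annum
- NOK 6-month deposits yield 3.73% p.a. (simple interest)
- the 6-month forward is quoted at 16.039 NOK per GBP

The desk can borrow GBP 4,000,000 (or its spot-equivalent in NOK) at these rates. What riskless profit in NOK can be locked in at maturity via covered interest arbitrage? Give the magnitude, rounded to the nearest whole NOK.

NOK 1,627,030

T = 6/12 years.
Route A — deposit GBP, sell forward: 4,000,000 × 1.005650 × 16.039 = NOK 64,518,481.40.
Route B — convert at spot, deposit NOK: 4,000,000 × 15.435 × 1.018650 = NOK 62,891,451.00.
The quoted forward overvalues GBP, so borrow NOK, buy GBP at spot, deposit the GBP at 1.13%, and sell the proceeds forward at 16.039.
Arbitrage profit = |64,518,481.40 − 62,891,451.00| = NOK 1,627,030.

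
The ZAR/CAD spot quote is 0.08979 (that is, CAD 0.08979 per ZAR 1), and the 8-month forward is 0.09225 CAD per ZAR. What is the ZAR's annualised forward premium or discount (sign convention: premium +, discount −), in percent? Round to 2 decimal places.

+4.11%

T = 8/12 years.
(F − S)/S = (0.09225 − 0.08979)/0.08979 = 0.0273973.
Annualise by dividing by T: 0.0273973 / (8/12) = 0.041096 → 4.11%.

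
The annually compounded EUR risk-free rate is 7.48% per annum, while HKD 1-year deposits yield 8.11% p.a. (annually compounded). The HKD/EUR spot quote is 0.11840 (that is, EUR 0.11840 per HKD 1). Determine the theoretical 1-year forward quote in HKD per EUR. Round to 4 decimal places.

T = 1 year.
EUR accumulates by (1 + 0.0748)^1 = 1.074800.
HKD accumulates by (1 + 0.0811)^1 = 1.081100.
Forward (EUR per HKD) = 0.1184 × 1.074800 / 1.081100 = 0.1177100.
Quoted the other way: 1/0.1177100 = 8.4955 HKD per EUR.

8.4955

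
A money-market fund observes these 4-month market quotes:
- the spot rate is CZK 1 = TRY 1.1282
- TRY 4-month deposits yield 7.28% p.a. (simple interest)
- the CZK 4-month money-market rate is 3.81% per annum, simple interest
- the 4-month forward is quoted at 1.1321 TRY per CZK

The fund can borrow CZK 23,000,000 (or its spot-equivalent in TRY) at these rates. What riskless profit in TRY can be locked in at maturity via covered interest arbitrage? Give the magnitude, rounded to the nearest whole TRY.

TRY 209,300

T = 4/12 years.
Route A — deposit CZK, sell forward: 23,000,000 × 1.012700 × 1.1321 = TRY 26,368,986.41.
Route B — convert at spot, deposit TRY: 23,000,000 × 1.1282 × 1.0242666667 = TRY 26,578,286.03.
The quoted forward undervalues CZK, so borrow CZK, convert to TRY at spot, deposit the TRY at 7.28%, and buy CZK forward at 1.1321 to cover the loan.
The gap between the two covered legs is TRY 209,300.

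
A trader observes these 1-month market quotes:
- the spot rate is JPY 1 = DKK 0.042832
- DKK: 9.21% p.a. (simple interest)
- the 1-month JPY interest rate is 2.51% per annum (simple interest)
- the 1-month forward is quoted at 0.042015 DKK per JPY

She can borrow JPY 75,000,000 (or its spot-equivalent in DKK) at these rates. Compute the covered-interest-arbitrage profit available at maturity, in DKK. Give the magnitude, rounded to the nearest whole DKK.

DKK 79,339

T = 1/12 years.
Route A — deposit JPY, sell forward: 75,000,000 × 1.002091667 × 0.042015 = DKK 3,157,716.10.
Route B — convert at spot, deposit DKK: 75,000,000 × 0.042832 × 1.007675 = DKK 3,237,055.17.
The quoted forward undervalues JPY, so borrow JPY, convert to DKK at spot, deposit the DKK at 9.21%, and buy JPY forward at 0.042015 to cover the loan.
Arbitrage profit = |3,157,716.10 − 3,237,055.17| = DKK 79,339.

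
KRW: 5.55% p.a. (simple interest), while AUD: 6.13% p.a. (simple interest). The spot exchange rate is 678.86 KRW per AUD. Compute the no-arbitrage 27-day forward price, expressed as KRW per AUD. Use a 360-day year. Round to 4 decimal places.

678.5660

T = 27/360 years.
KRW growth factor: 1 + 0.0555×27/360 = 1.0041625.
Growth of 1 AUD over T: 1 + 0.0613×27/360 = 1.0045975.
Forward (KRW per AUD) = 678.86 × 1.0041625 / 1.0045975 = 678.566047.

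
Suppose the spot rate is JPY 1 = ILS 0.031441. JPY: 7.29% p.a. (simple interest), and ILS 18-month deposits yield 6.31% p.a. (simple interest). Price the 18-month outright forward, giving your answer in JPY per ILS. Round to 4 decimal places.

T = 18/12 years.
ILS accumulates by 1 + 0.0631×18/12 = 1.094650.
Growth of 1 JPY over T: 1 + 0.0729×18/12 = 1.109350.
Forward (ILS per JPY) = 0.031441 × 1.094650 / 1.109350 = 0.031024375.
Quoted the other way: 1/0.031024375 = 32.2327 JPY per ILS.

32.2327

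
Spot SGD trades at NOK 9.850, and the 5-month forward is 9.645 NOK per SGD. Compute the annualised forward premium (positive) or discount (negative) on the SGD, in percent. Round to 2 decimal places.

-4.99%

T = 5/12 years.
Period premium: (9.645 − 9.85)/9.85 = -0.0208122.
×(1/T) gives -4.99% p.a.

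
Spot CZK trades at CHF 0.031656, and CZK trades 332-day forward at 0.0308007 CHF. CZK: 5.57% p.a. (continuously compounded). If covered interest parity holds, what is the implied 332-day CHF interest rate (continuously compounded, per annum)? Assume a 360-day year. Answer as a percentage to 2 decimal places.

2.60%

T = 332/360 years.
By CIP, F/S equals the CHF-to-CZK growth ratio: 0.0308007/0.031656 = 0.9729814.
The CZK side grows by e^(0.0557×332/360) = 1.052710.
That pins the CHF growth at 1.0242672.
Take logs: ln 1.0242672 / (332/360) = 0.026000, so 2.60%.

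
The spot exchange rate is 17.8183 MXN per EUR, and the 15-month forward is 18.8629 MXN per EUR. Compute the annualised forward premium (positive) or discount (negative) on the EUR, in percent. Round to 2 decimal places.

T = 15/12 years.
EUR trades forward at +5.86251% vs spot over the period.
Annualise by dividing by T: 0.0586251 / (15/12) = 0.046900 → 4.69%.

+4.69%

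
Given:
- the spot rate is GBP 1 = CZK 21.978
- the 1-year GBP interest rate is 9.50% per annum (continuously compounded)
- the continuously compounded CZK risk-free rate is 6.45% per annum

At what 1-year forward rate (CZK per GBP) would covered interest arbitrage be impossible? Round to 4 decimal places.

21.3178

T = 1 year.
CZK growth factor: e^(0.0645×1) = 1.06662558.
Growth of 1 GBP over T: e^(0.0950×1) = 1.09965886.
CIP: F = S · (grow CZK)/(grow GBP) = 21.978 × 1.06662558/1.09965886 = 21.317790 CZK per GBP.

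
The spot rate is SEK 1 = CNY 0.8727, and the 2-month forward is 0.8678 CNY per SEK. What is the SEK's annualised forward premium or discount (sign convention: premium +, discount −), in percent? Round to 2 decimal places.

T = 2/12 years.
SEK trades forward at -0.56148% vs spot over the period.
×(1/T) gives -3.37% p.a.

-3.37%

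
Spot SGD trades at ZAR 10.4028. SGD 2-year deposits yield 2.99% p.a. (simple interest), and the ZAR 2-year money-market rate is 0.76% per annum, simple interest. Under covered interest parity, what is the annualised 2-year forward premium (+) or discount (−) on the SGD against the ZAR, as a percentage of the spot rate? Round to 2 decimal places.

T = 2 years.
F = S · g_ZAR/g_SGD = 10.4028 × 1.015200/1.059800 = 9.9650147.
(F − S)/S ÷ T = (9.9650147 − 10.4028)/10.4028/2 = -0.021042 → -2.10%.

-2.10%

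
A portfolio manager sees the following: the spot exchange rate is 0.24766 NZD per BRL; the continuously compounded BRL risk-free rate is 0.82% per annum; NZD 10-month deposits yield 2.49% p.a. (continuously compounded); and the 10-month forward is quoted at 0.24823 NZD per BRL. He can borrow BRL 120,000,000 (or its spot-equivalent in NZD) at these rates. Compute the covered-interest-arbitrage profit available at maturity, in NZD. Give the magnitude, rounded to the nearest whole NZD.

NZD 350,470

T = 10/12 years.
Route A — deposit BRL, sell forward: 120,000,000 × 1.0068567338 × 0.24823 = NZD 29,991,845.64.
Route B — convert at spot, deposit NZD: 120,000,000 × 0.24766 × 1.020966778 = NZD 30,342,315.87.
The quoted forward undervalues BRL, so borrow BRL, convert to NZD at spot, deposit the NZD at 2.49%, and buy BRL forward at 0.24823 to cover the loan.
Arbitrage profit = |29,991,845.64 − 30,342,315.87| = NZD 350,470.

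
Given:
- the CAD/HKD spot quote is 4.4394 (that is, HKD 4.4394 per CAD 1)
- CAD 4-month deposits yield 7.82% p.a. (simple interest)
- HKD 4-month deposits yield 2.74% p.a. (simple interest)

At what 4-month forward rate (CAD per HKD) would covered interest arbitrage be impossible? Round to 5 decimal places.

T = 4/12 years.
HKD growth factor: 1 + 0.0274×4/12 = 1.0091333.
Growth of 1 CAD over T: 1 + 0.0782×4/12 = 1.0260667.
Forward (HKD per CAD) = 4.4394 × 1.0091333 / 1.0260667 = 4.366136.
Invert for CAD per HKD: 1 / 4.366136 = 0.22904.

0.22904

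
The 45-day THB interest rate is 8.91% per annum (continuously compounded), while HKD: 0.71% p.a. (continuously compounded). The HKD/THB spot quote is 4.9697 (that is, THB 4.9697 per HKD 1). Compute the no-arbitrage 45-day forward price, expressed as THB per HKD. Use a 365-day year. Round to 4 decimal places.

T = 45/365 years.
THB growth factor: e^(0.0891×45/365) = 1.0110455.
HKD accumulates by e^(0.0071×45/365) = 1.0008757.
CIP: F = S · (grow THB)/(grow HKD) = 4.9697 × 1.0110455/1.0008757 = 5.020197 THB per HKD.

5.0202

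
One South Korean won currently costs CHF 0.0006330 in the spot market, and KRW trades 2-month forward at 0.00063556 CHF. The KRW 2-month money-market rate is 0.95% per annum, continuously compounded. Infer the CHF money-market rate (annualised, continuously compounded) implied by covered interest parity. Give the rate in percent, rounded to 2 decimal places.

T = 2/12 years.
F/S = 0.00063556/0.000633 = 1.0040442 = (growth of CHF) / (growth of KRW).
The KRW side grows by e^(0.0095×2/12) = 1.0015846.
So the CHF growth factor = 1.0056352.
r = ln(1.0056352)/(2/12) = 0.033716 → 3.37%.

3.37%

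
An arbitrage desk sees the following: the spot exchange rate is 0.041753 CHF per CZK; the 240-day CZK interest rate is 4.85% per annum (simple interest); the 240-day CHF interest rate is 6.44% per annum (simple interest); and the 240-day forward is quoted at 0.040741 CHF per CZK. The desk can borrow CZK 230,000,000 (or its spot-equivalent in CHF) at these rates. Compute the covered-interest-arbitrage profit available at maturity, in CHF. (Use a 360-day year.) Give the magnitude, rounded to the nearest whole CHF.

CHF 342,080

T = 240/360 years.
Keep in CZK, deliver into the forward: 230,000,000·1.032333333·0.040741 = CHF 9,673,407.23.
Swap to CHF now, deposit: 230,000,000·0.041753·1.042933333 = CHF 10,015,486.95.
The quoted forward undervalues CZK, so borrow CZK, convert to CHF at spot, deposit the CHF at 6.44%, and buy CZK forward at 0.040741 to cover the loan.
Arbitrage profit = |9,673,407.23 − 10,015,486.95| = CHF 342,080.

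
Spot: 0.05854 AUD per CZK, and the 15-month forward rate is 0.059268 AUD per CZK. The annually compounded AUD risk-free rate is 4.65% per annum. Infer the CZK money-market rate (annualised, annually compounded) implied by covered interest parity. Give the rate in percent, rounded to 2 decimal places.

T = 15/12 years.
By CIP, F/S equals the AUD-to-CZK growth ratio: 0.059268/0.05854 = 1.0124359.
The AUD side grows by (1 + 0.0465)^(15/12) = 1.058459.
So the CZK growth factor = 1.0454578.
r = 1.0454578^(12/15) − 1 = 0.036204 → 3.62%.

3.62%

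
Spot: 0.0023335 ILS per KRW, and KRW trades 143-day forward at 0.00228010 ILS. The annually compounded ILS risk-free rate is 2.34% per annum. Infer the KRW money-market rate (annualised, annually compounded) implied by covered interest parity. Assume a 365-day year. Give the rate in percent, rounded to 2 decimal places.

8.57%

T = 143/365 years.
F/S = 0.0022801/0.0023335 = 0.9771159 = (growth of ILS) / (growth of KRW).
ILS growth factor: (1 + 0.0234)^(143/365) = 1.0091032.
That pins the KRW growth at 1.0327364.
Annualise: 1.0327364^(365/143) − 1 = 0.085694 = 8.57%.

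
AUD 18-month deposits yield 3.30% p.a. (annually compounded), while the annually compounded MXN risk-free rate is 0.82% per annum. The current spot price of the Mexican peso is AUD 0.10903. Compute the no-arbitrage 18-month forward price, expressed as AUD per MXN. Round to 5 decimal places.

0.11308

T = 18/12 years.
AUD accumulates by (1 + 0.0330)^(18/12) = 1.0499062.
Growth of 1 MXN over T: (1 + 0.0082)^(18/12) = 1.0123252.
CIP: F = S · (grow AUD)/(grow MXN) = 0.10903 × 1.0499062/1.0123252 = 0.1130776 AUD per MXN.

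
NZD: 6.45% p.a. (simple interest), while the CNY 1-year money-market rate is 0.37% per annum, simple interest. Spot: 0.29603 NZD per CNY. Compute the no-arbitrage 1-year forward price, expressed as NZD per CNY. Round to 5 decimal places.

T = 1 year.
NZD accumulates by 1 + 0.0645×1 = 1.064500.
CNY growth factor: 1 + 0.0037×1 = 1.003700.
So F = 0.29603 × 1.064500 / 1.003700 = 0.3139623 (NZD/CNY).

0.31396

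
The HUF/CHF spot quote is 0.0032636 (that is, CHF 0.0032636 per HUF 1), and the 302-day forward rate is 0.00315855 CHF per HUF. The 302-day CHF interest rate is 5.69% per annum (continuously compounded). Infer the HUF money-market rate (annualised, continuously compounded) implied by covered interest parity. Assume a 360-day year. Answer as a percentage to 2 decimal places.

9.59%

T = 302/360 years.
F/S = 0.00315855/0.0032636 = 0.9678116 = (growth of CHF) / (growth of HUF).
CHF growth factor: e^(0.0569×302/360) = 1.0488903.
Hence g_HUF = 1.0837753.
Take logs: ln 1.0837753 / (302/360) = 0.095901, so 9.59%.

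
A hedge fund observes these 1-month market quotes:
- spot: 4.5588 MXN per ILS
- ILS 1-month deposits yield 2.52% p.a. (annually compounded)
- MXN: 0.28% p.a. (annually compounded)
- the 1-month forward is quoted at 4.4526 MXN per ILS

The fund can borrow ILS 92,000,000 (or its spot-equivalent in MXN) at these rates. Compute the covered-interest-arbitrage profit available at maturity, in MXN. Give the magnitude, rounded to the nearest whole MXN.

MXN 9,017,673

T = 1/12 years.
Keep in ILS, deliver into the forward: 92,000,000·1.00207612847·4.4526 = MXN 410,489,663.61.
Swap to MXN now, deposit: 92,000,000·4.5588·1.00023303442 = MXN 419,507,336.87.
The quoted forward undervalues ILS, so borrow ILS, convert to MXN at spot, deposit the MXN at 0.28%, and buy ILS forward at 4.4526 to cover the loan.
Arbitrage profit = |410,489,663.61 − 419,507,336.87| = MXN 9,017,673.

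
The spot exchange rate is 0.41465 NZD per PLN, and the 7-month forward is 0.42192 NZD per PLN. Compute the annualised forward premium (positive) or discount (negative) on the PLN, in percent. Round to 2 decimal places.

T = 7/12 years.
(F − S)/S = (0.42192 − 0.41465)/0.41465 = 0.0175329.
Per annum: 0.0175329 / (7/12) = 0.030056 = 3.01%.

+3.01%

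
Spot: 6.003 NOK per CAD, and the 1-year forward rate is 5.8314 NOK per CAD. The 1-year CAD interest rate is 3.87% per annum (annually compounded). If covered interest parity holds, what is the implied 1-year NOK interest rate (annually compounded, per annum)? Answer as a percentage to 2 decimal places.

0.90%

T = 1 year.
F/S = 5.8314/6.003 = 0.9714143 = (growth of NOK) / (growth of CAD).
CAD growth factor: (1 + 0.0387)^1 = 1.038700.
That pins the NOK growth at 1.009008.
r = 1.009008^(1/1) − 1 = 0.009008 → 0.90%.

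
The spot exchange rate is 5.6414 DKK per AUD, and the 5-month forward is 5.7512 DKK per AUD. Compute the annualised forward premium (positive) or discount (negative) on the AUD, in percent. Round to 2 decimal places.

T = 5/12 years.
(F − S)/S = (5.7512 − 5.6414)/5.6414 = 0.0194633.
×(1/T) gives 4.67% p.a.

+4.67%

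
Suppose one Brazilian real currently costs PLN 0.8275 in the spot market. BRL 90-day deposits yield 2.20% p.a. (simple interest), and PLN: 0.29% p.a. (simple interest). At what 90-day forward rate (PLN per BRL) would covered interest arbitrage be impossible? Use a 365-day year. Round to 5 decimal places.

0.82362

T = 90/365 years.
PLN accumulates by 1 + 0.0029×90/365 = 1.0007151.
BRL growth factor: 1 + 0.0220×90/365 = 1.0054247.
So F = 0.8275 × 1.0007151 / 1.0054247 = 0.8236238 (PLN/BRL).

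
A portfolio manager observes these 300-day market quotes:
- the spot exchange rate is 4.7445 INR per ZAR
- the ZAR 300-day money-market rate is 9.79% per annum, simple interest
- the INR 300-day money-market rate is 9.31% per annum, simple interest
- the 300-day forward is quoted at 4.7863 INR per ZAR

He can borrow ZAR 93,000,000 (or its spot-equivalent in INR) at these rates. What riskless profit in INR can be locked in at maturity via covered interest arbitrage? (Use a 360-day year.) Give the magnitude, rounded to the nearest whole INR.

INR 5,969,501

T = 300/360 years.
Invest the ZAR and cover forward: 93,000,000 × 1.08158333333 × 4.7863 = INR 481,440,754.67.
Convert at spot and invest in INR: 93,000,000 × 4.7445 × 1.07758333333 = INR 475,471,253.62.
The quoted forward overvalues ZAR, so borrow INR, buy ZAR at spot, deposit the ZAR at 9.79%, and sell the proceeds forward at 4.7863.
The gap between the two covered legs is INR 5,969,501.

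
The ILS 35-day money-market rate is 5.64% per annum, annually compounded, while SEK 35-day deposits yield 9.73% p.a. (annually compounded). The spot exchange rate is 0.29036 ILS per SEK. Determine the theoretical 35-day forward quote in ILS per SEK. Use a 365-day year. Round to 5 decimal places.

0.28930

T = 35/365 years.
ILS accumulates by (1 + 0.0564)^(35/365) = 1.0052751.
SEK accumulates by (1 + 0.0973)^(35/365) = 1.0089434.
So F = 0.29036 × 1.0052751 / 1.0089434 = 0.2893043 (ILS/SEK).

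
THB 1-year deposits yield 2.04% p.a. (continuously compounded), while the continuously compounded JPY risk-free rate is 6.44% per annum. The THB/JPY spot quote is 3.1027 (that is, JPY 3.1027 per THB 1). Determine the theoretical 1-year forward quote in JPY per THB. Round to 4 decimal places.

T = 1 year.
JPY growth factor: e^(0.0644×1) = 1.0665189.
THB accumulates by e^(0.0204×1) = 1.0206095.
So F = 3.1027 × 1.0665189 / 1.0206095 = 3.242267 (JPY/THB).

3.2423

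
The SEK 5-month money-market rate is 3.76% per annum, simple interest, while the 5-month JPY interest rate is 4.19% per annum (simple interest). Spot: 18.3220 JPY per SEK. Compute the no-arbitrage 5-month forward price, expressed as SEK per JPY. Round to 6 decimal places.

T = 5/12 years.
JPY growth factor: 1 + 0.0419×5/12 = 1.0174583.
SEK accumulates by 1 + 0.0376×5/12 = 1.0156667.
CIP: F = S · (grow JPY)/(grow SEK) = 18.322 × 1.0174583/1.0156667 = 18.35432 JPY per SEK.
Invert for SEK per JPY: 1 / 18.35432 = 0.054483.

0.054483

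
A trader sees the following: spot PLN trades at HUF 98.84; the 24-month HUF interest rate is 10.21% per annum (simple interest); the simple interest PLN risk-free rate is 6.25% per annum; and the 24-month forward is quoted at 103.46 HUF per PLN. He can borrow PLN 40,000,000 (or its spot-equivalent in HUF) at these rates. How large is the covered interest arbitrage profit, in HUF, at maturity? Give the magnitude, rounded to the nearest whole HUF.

HUF 105,225,120

T = 2 years.
Route A — deposit PLN, sell forward: 40,000,000 × 1.125000 × 103.46 = HUF 4,655,700,000.00.
Route B — convert at spot, deposit HUF: 40,000,000 × 98.84 × 1.204200 = HUF 4,760,925,120.00.
The quoted forward undervalues PLN, so borrow PLN, convert to HUF at spot, deposit the HUF at 10.21%, and buy PLN forward at 103.46 to cover the loan.
Arbitrage profit = |4,655,700,000.00 − 4,760,925,120.00| = HUF 105,225,120.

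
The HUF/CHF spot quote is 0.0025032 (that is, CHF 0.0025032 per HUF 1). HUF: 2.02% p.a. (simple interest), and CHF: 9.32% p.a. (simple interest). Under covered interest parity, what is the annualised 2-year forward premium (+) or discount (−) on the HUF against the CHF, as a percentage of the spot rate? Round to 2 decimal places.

T = 2 years.
F = S · g_CHF/g_HUF = 0.0025032 × 1.186400/1.040400 = 0.0028544757.
Annualised premium = (F − S)/S × (1/T) = (0.0028544757 − 0.0025032)/0.0025032 ÷ 2 = 7.02%.

+7.02%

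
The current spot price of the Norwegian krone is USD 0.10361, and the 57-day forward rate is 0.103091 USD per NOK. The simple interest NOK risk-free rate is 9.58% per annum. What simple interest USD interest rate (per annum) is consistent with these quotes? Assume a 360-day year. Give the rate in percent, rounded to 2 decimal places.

T = 57/360 years.
F/S = 0.103091/0.10361 = 0.9949908 = (growth of USD) / (growth of NOK).
NOK growth factor: 1 + 0.0958×57/360 = 1.0151683.
Hence g_USD = 1.0100831.
r = (1.0100831 − 1)/(57/360) = 0.063683 → 6.37%.

6.37%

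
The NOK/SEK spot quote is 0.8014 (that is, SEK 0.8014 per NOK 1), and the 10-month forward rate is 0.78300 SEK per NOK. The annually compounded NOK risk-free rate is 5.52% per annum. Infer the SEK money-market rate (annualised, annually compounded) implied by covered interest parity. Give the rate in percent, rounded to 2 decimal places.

2.62%

T = 10/12 years.
By CIP, F/S equals the SEK-to-NOK growth ratio: 0.783/0.8014 = 0.9770402.
NOK growth factor: (1 + 0.0552)^(10/12) = 1.0457928.
Hence g_SEK = 1.0217816.
r = 1.0217816^(12/10) − 1 = 0.026195 → 2.62%.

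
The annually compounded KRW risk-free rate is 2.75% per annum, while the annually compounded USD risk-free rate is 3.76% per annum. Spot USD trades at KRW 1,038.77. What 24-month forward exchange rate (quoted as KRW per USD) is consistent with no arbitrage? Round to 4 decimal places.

T = 2 years.
KRW growth factor: (1 + 0.0275)^2 = 1.05575625.
Growth of 1 USD over T: (1 + 0.0376)^2 = 1.07661376.
Forward (KRW per USD) = 1038.77 × 1.05575625 / 1.07661376 = 1018.645647.

1018.6456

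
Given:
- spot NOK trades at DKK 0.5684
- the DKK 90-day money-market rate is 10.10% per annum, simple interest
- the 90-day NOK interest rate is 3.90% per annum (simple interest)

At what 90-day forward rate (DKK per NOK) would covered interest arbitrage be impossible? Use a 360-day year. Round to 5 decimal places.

T = 90/360 years.
DKK accumulates by 1 + 0.1010×90/360 = 1.025250.
NOK accumulates by 1 + 0.0390×90/360 = 1.009750.
Forward (DKK per NOK) = 0.5684 × 1.025250 / 1.009750 = 0.5771251.

0.57713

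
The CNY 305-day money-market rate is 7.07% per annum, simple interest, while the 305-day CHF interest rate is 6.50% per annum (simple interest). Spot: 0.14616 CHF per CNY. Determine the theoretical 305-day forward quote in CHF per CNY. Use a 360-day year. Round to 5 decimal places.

0.14549

T = 305/360 years.
Growth of 1 CHF over T: 1 + 0.0650×305/360 = 1.0550694.
Growth of 1 CNY over T: 1 + 0.0707×305/360 = 1.0598986.
CIP: F = S · (grow CHF)/(grow CNY) = 0.14616 × 1.0550694/1.0598986 = 0.1454941 CHF per CNY.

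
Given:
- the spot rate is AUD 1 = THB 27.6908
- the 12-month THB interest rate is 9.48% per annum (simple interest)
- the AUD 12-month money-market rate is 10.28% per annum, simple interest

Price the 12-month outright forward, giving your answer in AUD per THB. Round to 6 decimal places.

0.036377

T = 1 year.
THB growth factor: 1 + 0.0948×1 = 1.094800.
AUD growth factor: 1 + 0.1028×1 = 1.102800.
Forward (THB per AUD) = 27.6908 × 1.094800 / 1.102800 = 27.48992.
Invert for AUD per THB: 1 / 27.48992 = 0.036377.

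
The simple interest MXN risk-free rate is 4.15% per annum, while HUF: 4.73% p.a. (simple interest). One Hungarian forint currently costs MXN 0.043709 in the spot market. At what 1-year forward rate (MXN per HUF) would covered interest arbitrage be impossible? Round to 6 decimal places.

0.043467

T = 1 year.
MXN growth factor: 1 + 0.0415×1 = 1.041500.
HUF growth factor: 1 + 0.0473×1 = 1.047300.
CIP: F = S · (grow MXN)/(grow HUF) = 0.043709 × 1.041500/1.047300 = 0.04346694 MXN per HUF.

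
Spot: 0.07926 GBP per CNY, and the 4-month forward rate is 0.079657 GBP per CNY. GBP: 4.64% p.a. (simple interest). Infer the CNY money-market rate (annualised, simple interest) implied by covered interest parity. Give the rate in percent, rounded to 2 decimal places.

T = 4/12 years.
By CIP, F/S equals the GBP-to-CNY growth ratio: 0.079657/0.07926 = 1.0050088.
GBP growth factor: 1 + 0.0464×4/12 = 1.0154667.
So the CNY growth factor = 1.0104058.
(1.0104058 − 1)/T = 0.031217, i.e. 3.12%.

3.12%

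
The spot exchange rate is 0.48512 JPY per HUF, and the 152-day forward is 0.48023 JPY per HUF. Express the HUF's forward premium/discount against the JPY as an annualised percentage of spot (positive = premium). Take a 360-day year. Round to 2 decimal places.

-2.39%

T = 152/360 years.
(F − S)/S = (0.48023 − 0.48512)/0.48512 = -0.0100800.
×(1/T) gives -2.39% p.a.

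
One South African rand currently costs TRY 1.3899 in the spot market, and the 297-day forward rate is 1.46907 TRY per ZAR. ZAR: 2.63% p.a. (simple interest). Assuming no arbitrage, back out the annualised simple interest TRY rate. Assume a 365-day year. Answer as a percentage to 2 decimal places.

T = 297/365 years.
F/S = 1.46907/1.3899 = 1.0569609 = (growth of TRY) / (growth of ZAR).
ZAR growth factor: 1 + 0.0263×297/365 = 1.0214003.
So the TRY growth factor = 1.0795802.
(1.0795802 − 1)/T = 0.097801, i.e. 9.78%.

9.78%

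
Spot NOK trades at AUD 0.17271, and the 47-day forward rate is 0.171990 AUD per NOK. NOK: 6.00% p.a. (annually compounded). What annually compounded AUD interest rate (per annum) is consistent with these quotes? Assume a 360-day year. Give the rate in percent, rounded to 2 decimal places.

T = 47/360 years.
CIP gives F = S · g_AUD/g_NOK, so g_AUD/g_NOK = 0.17199/0.17271 = 0.9958312.
NOK growth factor: (1 + 0.0600)^(47/360) = 1.0076363.
So the AUD growth factor = 1.0034357.
Annualise: 1.0034357^(360/47) − 1 = 0.026619 = 2.66%.

2.66%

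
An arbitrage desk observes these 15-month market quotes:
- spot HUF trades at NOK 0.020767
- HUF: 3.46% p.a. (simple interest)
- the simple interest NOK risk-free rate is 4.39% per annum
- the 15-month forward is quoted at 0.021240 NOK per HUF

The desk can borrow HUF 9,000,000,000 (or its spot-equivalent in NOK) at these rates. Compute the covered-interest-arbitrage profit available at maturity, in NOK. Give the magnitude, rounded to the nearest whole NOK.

NOK 2,268,368

T = 15/12 years.
Keep in HUF, deliver into the forward: 9,000,000,000·1.043250·0.021240 = NOK 199,427,670.00.
Swap to NOK now, deposit: 9,000,000,000·0.020767·1.054875 = NOK 197,159,302.13.
The quoted forward overvalues HUF, so borrow NOK, buy HUF at spot, deposit the HUF at 3.46%, and sell the proceeds forward at 0.021240.
Profit = 199,427,670.00 − 197,159,302.13 = NOK 2,268,368.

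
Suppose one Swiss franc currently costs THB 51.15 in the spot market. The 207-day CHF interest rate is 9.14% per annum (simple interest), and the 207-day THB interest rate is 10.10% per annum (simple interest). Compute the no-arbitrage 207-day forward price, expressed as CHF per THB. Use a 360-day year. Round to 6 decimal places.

0.019448

T = 207/360 years.
THB growth factor: 1 + 0.1010×207/360 = 1.058075.
CHF accumulates by 1 + 0.0914×207/360 = 1.052555.
CIP: F = S · (grow THB)/(grow CHF) = 51.15 × 1.058075/1.052555 = 51.41825 THB per CHF.
Invert for CHF per THB: 1 / 51.41825 = 0.019448.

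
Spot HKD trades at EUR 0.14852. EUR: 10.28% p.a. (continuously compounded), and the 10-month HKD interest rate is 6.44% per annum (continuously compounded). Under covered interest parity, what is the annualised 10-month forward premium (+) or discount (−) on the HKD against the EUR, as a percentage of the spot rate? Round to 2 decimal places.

+3.90%

T = 10/12 years.
CIP forward (EUR per HKD) = 0.14852 × 1.0894431/1.0551328 = 0.15334950.
(F − S)/S ÷ T = (0.15334950 − 0.14852)/0.14852/(10/12) = 0.039021 → 3.90%.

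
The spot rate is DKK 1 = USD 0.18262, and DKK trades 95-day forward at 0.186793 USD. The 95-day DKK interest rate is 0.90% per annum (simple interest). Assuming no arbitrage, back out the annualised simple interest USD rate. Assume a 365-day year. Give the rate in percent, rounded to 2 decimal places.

9.70%

T = 95/365 years.
By CIP, F/S equals the USD-to-DKK growth ratio: 0.186793/0.18262 = 1.0228507.
The DKK side grows by 1 + 0.0090×95/365 = 1.0023425.
Hence g_USD = 1.0252467.
(1.0252467 − 1)/T = 0.097000, i.e. 9.70%.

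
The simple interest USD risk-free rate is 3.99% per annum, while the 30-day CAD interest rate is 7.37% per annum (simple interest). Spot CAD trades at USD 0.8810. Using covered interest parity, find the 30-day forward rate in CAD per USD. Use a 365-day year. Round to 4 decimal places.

T = 30/365 years.
USD growth factor: 1 + 0.0399×30/365 = 1.0032795.
CAD growth factor: 1 + 0.0737×30/365 = 1.0060575.
Forward (USD per CAD) = 0.881 × 1.0032795 / 1.0060575 = 0.8785673.
Quoted the other way: 1/0.8785673 = 1.1382 CAD per USD.

1.1382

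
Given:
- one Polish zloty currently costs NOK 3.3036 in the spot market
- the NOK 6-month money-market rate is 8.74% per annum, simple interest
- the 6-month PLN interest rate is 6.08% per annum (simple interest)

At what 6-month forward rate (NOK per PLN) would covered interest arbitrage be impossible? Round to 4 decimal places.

3.3462

T = 6/12 years.
Growth of 1 NOK over T: 1 + 0.0874×6/12 = 1.043700.
PLN growth factor: 1 + 0.0608×6/12 = 1.030400.
So F = 3.3036 × 1.043700 / 1.030400 = 3.346242 (NOK/PLN).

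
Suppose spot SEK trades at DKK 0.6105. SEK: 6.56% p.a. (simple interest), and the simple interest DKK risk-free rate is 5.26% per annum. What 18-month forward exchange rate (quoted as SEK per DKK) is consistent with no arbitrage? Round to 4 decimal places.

T = 18/12 years.
DKK growth factor: 1 + 0.0526×18/12 = 1.078900.
SEK growth factor: 1 + 0.0656×18/12 = 1.098400.
CIP: F = S · (grow DKK)/(grow SEK) = 0.6105 × 1.078900/1.098400 = 0.5996617 DKK per SEK.
Quoted the other way: 1/0.5996617 = 1.6676 SEK per DKK.

1.6676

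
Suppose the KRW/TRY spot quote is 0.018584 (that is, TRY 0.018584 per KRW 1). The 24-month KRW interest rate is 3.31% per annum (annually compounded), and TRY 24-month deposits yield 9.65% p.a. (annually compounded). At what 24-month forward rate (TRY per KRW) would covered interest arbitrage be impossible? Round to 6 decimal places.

0.020935

T = 2 years.
TRY accumulates by (1 + 0.0965)^2 = 1.2023123.
KRW growth factor: (1 + 0.0331)^2 = 1.0672956.
Forward (TRY per KRW) = 0.018584 × 1.2023123 / 1.0672956 = 0.02093494.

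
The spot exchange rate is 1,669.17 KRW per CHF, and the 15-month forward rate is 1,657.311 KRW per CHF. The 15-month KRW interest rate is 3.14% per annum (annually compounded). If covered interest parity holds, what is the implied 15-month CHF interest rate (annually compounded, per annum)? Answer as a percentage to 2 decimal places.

3.73%

T = 15/12 years.
CIP gives F = S · g_KRW/g_CHF, so g_KRW/g_CHF = 1657.311/1669.17 = 0.9928953.
The KRW side grows by (1 + 0.0314)^(15/12) = 1.0394029.
That pins the CHF growth at 1.0468404.
r = 1.0468404^(12/15) − 1 = 0.037300 → 3.73%.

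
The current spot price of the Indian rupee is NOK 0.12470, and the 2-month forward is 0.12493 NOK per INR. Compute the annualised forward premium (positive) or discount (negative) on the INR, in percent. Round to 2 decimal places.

T = 2/12 years.
INR trades forward at +0.18444% vs spot over the period.
Annualise by dividing by T: 0.0018444 / (2/12) = 0.011066 → 1.11%.

+1.11%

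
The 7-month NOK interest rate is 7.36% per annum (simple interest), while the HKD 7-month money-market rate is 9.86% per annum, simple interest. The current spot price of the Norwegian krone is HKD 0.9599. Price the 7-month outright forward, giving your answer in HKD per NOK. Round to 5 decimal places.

T = 7/12 years.
Growth of 1 HKD over T: 1 + 0.0986×7/12 = 1.0575167.
Growth of 1 NOK over T: 1 + 0.0736×7/12 = 1.0429333.
So F = 0.9599 × 1.0575167 / 1.0429333 = 0.9733223 (HKD/NOK).

0.97332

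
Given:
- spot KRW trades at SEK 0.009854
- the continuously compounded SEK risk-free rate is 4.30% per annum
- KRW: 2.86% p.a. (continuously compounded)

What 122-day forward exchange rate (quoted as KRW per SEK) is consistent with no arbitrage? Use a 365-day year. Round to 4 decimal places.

T = 122/365 years.
SEK accumulates by e^(0.0430×122/365) = 1.014476385.
KRW growth factor: e^(0.0286×122/365) = 1.00960529.
CIP: F = S · (grow SEK)/(grow KRW) = 0.009854 × 1.014476385/1.00960529 = 0.00990154310 SEK per KRW.
Quoted the other way: 1/0.00990154310 = 100.9944 KRW per SEK.

100.9944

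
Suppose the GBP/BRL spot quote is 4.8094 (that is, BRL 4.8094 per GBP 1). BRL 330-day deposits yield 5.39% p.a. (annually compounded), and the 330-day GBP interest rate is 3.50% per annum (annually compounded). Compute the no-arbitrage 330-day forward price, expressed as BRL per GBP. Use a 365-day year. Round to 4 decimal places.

T = 330/365 years.
Growth of 1 BRL over T: (1 + 0.0539)^(330/365) = 1.048608.
Growth of 1 GBP over T: (1 + 0.0350)^(330/365) = 1.0315914.
So F = 4.8094 × 1.048608 / 1.0315914 = 4.888733 (BRL/GBP).

4.8887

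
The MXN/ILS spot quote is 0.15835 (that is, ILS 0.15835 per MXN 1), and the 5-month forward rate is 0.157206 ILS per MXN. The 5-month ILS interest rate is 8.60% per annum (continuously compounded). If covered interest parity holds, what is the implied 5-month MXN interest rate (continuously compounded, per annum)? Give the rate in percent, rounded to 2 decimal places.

T = 5/12 years.
By CIP, F/S equals the ILS-to-MXN growth ratio: 0.157206/0.15835 = 0.9927755.
ILS growth factor: e^(0.0860×5/12) = 1.0364831.
Hence g_MXN = 1.0440257.
Take logs: ln 1.0440257 / (5/12) = 0.103402, so 10.34%.

10.34%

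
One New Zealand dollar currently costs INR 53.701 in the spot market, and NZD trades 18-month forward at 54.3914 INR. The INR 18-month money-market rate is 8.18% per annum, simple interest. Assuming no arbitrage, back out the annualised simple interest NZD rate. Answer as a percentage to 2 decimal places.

T = 18/12 years.
CIP gives F = S · g_INR/g_NZD, so g_INR/g_NZD = 54.3914/53.701 = 1.0128564.
The INR side grows by 1 + 0.0818×18/12 = 1.122700.
So the NZD growth factor = 1.1084493.
r = (1.1084493 − 1)/(18/12) = 0.072300 → 7.23%.

7.23%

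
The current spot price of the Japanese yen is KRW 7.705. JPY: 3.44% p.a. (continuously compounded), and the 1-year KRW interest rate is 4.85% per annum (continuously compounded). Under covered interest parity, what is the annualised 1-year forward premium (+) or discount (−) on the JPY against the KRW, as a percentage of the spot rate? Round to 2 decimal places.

+1.42%

T = 1 year.
F = S · g_KRW/g_JPY = 7.705 × 1.0496954/1.0349985 = 7.814410.
Annualised premium = (F − S)/S × (1/T) = (7.814410 − 7.705)/7.705 ÷ 1 = 1.42%.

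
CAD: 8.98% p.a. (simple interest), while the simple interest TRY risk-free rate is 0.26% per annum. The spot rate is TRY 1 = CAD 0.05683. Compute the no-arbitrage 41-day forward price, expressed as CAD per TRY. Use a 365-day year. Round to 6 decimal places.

T = 41/365 years.
Growth of 1 CAD over T: 1 + 0.0898×41/365 = 1.0100871.
Growth of 1 TRY over T: 1 + 0.0026×41/365 = 1.0002921.
CIP: F = S · (grow CAD)/(grow TRY) = 0.05683 × 1.0100871/1.0002921 = 0.05738649 CAD per TRY.

0.057386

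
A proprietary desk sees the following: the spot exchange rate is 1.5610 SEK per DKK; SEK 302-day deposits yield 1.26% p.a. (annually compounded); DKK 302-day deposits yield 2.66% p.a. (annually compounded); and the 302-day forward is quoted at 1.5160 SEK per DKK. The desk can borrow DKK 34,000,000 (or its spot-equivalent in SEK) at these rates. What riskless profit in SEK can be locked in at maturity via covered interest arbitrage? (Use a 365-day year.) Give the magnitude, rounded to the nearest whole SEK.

SEK 950,866

T = 302/365 years.
Invest the DKK and cover forward: 34,000,000 × 1.0219587613 × 1.5160 = SEK 52,675,842.39.
Convert at spot and invest in SEK: 34,000,000 × 1.5610 × 1.0104139246 = SEK 53,626,708.63.
The quoted forward undervalues DKK, so borrow DKK, convert to SEK at spot, deposit the SEK at 1.26%, and buy DKK forward at 1.5160 to cover the loan.
Arbitrage profit = |52,675,842.39 − 53,626,708.63| = SEK 950,866.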